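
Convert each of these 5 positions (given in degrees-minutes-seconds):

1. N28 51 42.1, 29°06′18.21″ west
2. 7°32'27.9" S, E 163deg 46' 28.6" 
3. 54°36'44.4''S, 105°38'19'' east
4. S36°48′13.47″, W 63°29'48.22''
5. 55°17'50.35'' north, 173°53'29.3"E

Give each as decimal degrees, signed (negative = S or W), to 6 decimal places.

1. 28.861694, -29.105058
2. -7.541083, 163.774611
3. -54.612333, 105.638611
4. -36.803742, -63.496728
5. 55.297319, 173.891472

Point 1:
  φ: 28 + 51/60 + 42.1/3600 = 28.8616944
  N ⇒ keep positive
  λ: 29° + 6/60 + 18.21/3600 = 29 + 0.100000 + 0.005058 = 29.1050583
  hemisphere W, so the sign is −
Point 2:
  φ: 7° + 32/60 + 27.9/3600 = 7 + 0.533333 + 0.007750 = 7.5410833
  S → negative
  λ: 46′ + 28.6″ = 46.47667′; 163 + 46.47667/60 = 163.7746111
  E ⇒ keep positive
Point 3:
  φ: 54° + 36/60 + 44.4/3600 = 54 + 0.600000 + 0.012333 = 54.6123333
  S ⇒ negate
  Longitude: 38′ + 19″ = 38.31667′; 105 + 38.31667/60 = 105.6386111
  E → positive
Point 4:
  Latitude: 36° + 48/60 + 13.47/3600 = 36 + 0.800000 + 0.003742 = 36.8037417
  S ⇒ negate
  Longitude: 63 + 29/60 + 48.22/3600 = 63.4967278
  W ⇒ negate
Point 5:
  φ: 55 + 17/60 + 50.35/3600 = 55.2973194
  N → positive
  Longitude: 173 + 53/60 + 29.3/3600 = 173.8914722
  E → positive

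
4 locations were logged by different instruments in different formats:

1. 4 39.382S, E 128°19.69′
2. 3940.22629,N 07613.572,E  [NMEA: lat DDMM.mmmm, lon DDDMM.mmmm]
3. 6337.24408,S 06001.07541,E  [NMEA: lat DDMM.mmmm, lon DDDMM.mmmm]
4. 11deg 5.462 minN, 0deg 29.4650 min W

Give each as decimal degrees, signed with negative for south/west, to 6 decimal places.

1. -4.656367, 128.328167
2. 39.670438, 76.226200
3. -63.620735, 60.017924
4. 11.091033, -0.491083

Point 1:
  φ: 4 + 39.382/60 = 4.6563667
  hemisphere S, so the sign is −
  Lon: 128 + 19.69/60 = 128.3281667
  E → positive
Point 2:
  Lat: degrees = first 2 digits = 39, minutes = 40.22629; 39 + 40.22629/60 = 39.6704382
  N → positive
  Lon: split at 3 digits → 076° and 13.572′; 76 + 13.572/60 = 76.2262000
  E → positive
Point 3:
  Latitude: degrees = first 2 digits = 63, minutes = 37.24408; 63 + 37.24408/60 = 63.6207347
  S ⇒ negate
  λ: degrees = first 3 digits = 60, minutes = 1.07541; 60 + 1.07541/60 = 60.0179235
  E ⇒ keep positive
Point 4:
  Lat: 5.462′ = 0.091033°; total 11.0910333
  N → positive
  λ: 0 + 29.465/60 = 0.4910833
  hemisphere W, so the sign is −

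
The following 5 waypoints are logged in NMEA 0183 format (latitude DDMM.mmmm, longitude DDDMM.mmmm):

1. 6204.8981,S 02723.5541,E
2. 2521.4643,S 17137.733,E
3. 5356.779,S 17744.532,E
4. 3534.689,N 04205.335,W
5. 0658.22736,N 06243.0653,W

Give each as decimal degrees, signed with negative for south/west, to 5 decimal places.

1. -62.08164, 27.39257
2. -25.35774, 171.62888
3. -53.94632, 177.74220
4. 35.57815, -42.08892
5. 6.97046, -62.71776

Point 1:
  Lat: split at 2 digits → 62° and 4.8981′; 62 + 4.8981/60 = 62.081635
  hemisphere S, so the sign is −
  Longitude: degrees = first 3 digits = 27, minutes = 23.5541; 27 + 23.5541/60 = 27.392568
  E → positive
Point 2:
  Lat: degrees = first 2 digits = 25, minutes = 21.4643; 25 + 21.4643/60 = 25.357738
  hemisphere S, so the sign is −
  Longitude: split at 3 digits → 171° and 37.733′; 171 + 37.733/60 = 171.628883
  E → positive
Point 3:
  Latitude: split at 2 digits → 53° and 56.779′; 53 + 56.779/60 = 53.946317
  S → negative
  λ: split at 3 digits → 177° and 44.532′; 177 + 44.532/60 = 177.742200
  E ⇒ keep positive
Point 4:
  φ: split at 2 digits → 35° and 34.689′; 35 + 34.689/60 = 35.578150
  N ⇒ keep positive
  Lon: split at 3 digits → 042° and 5.335′; 42 + 5.335/60 = 42.088917
  W ⇒ negate
Point 5:
  Lat: degrees = first 2 digits = 6, minutes = 58.22736; 6 + 58.22736/60 = 6.970456
  N ⇒ keep positive
  Longitude: split at 3 digits → 062° and 43.0653′; 62 + 43.0653/60 = 62.717755
  W → negative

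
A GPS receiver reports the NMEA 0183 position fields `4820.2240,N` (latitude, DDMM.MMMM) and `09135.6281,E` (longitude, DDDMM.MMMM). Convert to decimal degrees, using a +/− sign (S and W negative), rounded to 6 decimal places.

48.337067, 91.593802

Latitude: degrees = first 2 digits = 48, minutes = 20.224; 48 + 20.224/60 = 48.3370667
N ⇒ keep positive
λ: degrees = first 3 digits = 91, minutes = 35.6281; 91 + 35.6281/60 = 91.5938017
E ⇒ keep positive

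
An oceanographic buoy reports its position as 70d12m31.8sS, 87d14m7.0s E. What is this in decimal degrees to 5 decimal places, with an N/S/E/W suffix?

φ: 12′ + 31.8″ = 12.53000′; 70 + 12.53000/60 = 70.208833
λ: 14′ + 7″ = 14.11667′; 87 + 14.11667/60 = 87.235278

70.20883° S, 87.23528° E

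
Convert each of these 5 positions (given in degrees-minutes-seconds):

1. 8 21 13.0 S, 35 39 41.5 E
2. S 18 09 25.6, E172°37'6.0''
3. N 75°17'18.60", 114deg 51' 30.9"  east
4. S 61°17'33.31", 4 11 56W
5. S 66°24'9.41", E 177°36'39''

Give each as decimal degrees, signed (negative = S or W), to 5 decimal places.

1. -8.35361, 35.66153
2. -18.15711, 172.61833
3. 75.28850, 114.85858
4. -61.29259, -4.19889
5. -66.40261, 177.61083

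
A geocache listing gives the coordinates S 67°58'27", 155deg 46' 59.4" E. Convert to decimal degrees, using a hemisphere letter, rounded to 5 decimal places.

Latitude: 67 + 58/60 + 27/3600 = 67.974167
λ: 46′ + 59.4″ = 46.99000′; 155 + 46.99000/60 = 155.783167

67.97417° S, 155.78317° E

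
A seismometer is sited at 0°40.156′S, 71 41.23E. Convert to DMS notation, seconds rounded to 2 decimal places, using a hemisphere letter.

Latitude: 40.15600′ → 40′ and 0.15600 × 60 = 9.3600″
λ: fractional minutes 0.23000 × 60 = 13.8000″

0°40′9.36″ S, 71°41′13.80″ E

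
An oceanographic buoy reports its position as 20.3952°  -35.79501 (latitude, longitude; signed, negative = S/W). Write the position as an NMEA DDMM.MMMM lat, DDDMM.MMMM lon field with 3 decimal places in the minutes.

2023.712,N / 03547.701,W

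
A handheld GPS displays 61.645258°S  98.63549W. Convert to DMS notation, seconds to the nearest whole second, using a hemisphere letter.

φ: 0.645258° → 38.71548′; 0.71548 × 60 = 42.93″
λ: 0.635490 × 60 = 38.12940′ → 38′, remainder × 60 = 7.76″

61°38′43″ S, 98°38′8″ W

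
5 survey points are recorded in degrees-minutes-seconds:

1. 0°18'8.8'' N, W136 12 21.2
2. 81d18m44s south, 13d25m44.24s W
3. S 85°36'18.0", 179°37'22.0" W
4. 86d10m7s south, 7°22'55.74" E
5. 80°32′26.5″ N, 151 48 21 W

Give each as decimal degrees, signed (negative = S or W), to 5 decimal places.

Point 1:
  Lat: 18′ + 8.8″ = 18.14667′; 0 + 18.14667/60 = 0.302444
  N → positive
  Lon: 136° + 12/60 + 21.2/3600 = 136 + 0.200000 + 0.005889 = 136.205889
  W ⇒ negate
Point 2:
  Lat: 81 + 18/60 + 44/3600 = 81.312222
  S → negative
  Lon: 25′ + 44.24″ = 25.73733′; 13 + 25.73733/60 = 13.428956
  hemisphere W, so the sign is −
Point 3:
  φ: 85 + 36/60 + 18/3600 = 85.605000
  S → negative
  Longitude: 37′ + 22″ = 37.36667′; 179 + 37.36667/60 = 179.622778
  hemisphere W, so the sign is −
Point 4:
  Latitude: 86 + 10/60 + 7/3600 = 86.168611
  S ⇒ negate
  Longitude: 7° + 22/60 + 55.74/3600 = 7 + 0.366667 + 0.015483 = 7.382150
  E ⇒ keep positive
Point 5:
  Lat: 32′ + 26.5″ = 32.44167′; 80 + 32.44167/60 = 80.540694
  N ⇒ keep positive
  Longitude: 48′ + 21″ = 48.35000′; 151 + 48.35000/60 = 151.805833
  hemisphere W, so the sign is −

1. 0.30244, -136.20589
2. -81.31222, -13.42896
3. -85.60500, -179.62278
4. -86.16861, 7.38215
5. 80.54069, -151.80583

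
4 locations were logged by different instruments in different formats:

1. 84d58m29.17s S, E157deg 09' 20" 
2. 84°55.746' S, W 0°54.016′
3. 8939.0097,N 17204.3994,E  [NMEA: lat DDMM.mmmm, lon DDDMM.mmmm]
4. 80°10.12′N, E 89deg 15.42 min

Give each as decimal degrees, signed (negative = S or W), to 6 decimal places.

1. -84.974769, 157.155556
2. -84.929100, -0.900267
3. 89.650162, 172.073323
4. 80.168667, 89.257000

Point 1:
  φ: 58′ + 29.17″ = 58.48617′; 84 + 58.48617/60 = 84.9747694
  S ⇒ negate
  Lon: 9′ + 20″ = 9.33333′; 157 + 9.33333/60 = 157.1555556
  E → positive
Point 2:
  Latitude: 55.746′ = 0.929100°; total 84.9291000
  S → negative
  Longitude: 0 + 54.016/60 = 0.9002667
  W ⇒ negate
Point 3:
  Latitude: split at 2 digits → 89° and 39.0097′; 89 + 39.0097/60 = 89.6501617
  N ⇒ keep positive
  λ: degrees = first 3 digits = 172, minutes = 4.3994; 172 + 4.3994/60 = 172.0733233
  E ⇒ keep positive
Point 4:
  Latitude: 80 + 10.12/60 = 80.1686667
  N ⇒ keep positive
  Longitude: 89 + 15.42/60 = 89.2570000
  E ⇒ keep positive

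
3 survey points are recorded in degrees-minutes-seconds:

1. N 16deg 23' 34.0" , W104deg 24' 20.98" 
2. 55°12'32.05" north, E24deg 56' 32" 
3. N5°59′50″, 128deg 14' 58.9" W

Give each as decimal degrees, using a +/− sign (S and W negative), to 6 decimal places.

Point 1:
  φ: 16 + 23/60 + 34/3600 = 16.3927778
  N → positive
  λ: 104 + 24/60 + 20.98/3600 = 104.4058278
  hemisphere W, so the sign is −
Point 2:
  Latitude: 12′ + 32.05″ = 12.53417′; 55 + 12.53417/60 = 55.2089028
  N → positive
  Longitude: 56′ + 32″ = 56.53333′; 24 + 56.53333/60 = 24.9422222
  E ⇒ keep positive
Point 3:
  φ: 5° + 59/60 + 50/3600 = 5 + 0.983333 + 0.013889 = 5.9972222
  N ⇒ keep positive
  Longitude: 128° + 14/60 + 58.9/3600 = 128 + 0.233333 + 0.016361 = 128.2496944
  hemisphere W, so the sign is −

1. 16.392778, -104.405828
2. 55.208903, 24.942222
3. 5.997222, -128.249694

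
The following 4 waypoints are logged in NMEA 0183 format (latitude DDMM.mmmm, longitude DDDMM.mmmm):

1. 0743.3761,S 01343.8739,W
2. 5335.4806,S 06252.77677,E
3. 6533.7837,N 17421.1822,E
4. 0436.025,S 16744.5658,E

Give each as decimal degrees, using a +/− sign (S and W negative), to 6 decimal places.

Point 1:
  φ: degrees = first 2 digits = 7, minutes = 43.3761; 7 + 43.3761/60 = 7.7229350
  S ⇒ negate
  λ: degrees = first 3 digits = 13, minutes = 43.8739; 13 + 43.8739/60 = 13.7312317
  W ⇒ negate
Point 2:
  φ: split at 2 digits → 53° and 35.4806′; 53 + 35.4806/60 = 53.5913433
  hemisphere S, so the sign is −
  λ: split at 3 digits → 062° and 52.77677′; 62 + 52.77677/60 = 62.8796128
  E ⇒ keep positive
Point 3:
  φ: split at 2 digits → 65° and 33.7837′; 65 + 33.7837/60 = 65.5630617
  N ⇒ keep positive
  λ: degrees = first 3 digits = 174, minutes = 21.1822; 174 + 21.1822/60 = 174.3530367
  E → positive
Point 4:
  φ: degrees = first 2 digits = 4, minutes = 36.025; 4 + 36.025/60 = 4.6004167
  S ⇒ negate
  Lon: split at 3 digits → 167° and 44.5658′; 167 + 44.5658/60 = 167.7427633
  E → positive

1. -7.722935, -13.731232
2. -53.591343, 62.879613
3. 65.563062, 174.353037
4. -4.600417, 167.742763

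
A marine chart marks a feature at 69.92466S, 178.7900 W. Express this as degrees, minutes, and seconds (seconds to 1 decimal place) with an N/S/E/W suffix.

69°55′28.8″ S, 178°47′24.0″ W

Latitude: 0.924660 × 60 = 55.47960′ → 55′, remainder × 60 = 28.776″
λ: 0.790000 × 60 = 47.40000′ → 47′, remainder × 60 = 24.000″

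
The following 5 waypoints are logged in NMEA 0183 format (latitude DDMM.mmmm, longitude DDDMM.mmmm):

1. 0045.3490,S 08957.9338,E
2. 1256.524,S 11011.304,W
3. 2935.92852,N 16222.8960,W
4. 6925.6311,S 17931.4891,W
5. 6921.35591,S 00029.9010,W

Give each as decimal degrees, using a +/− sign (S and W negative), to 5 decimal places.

1. -0.75582, 89.96556
2. -12.94207, -110.18840
3. 29.59881, -162.38160
4. -69.42719, -179.52482
5. -69.35593, -0.49835

Point 1:
  φ: degrees = first 2 digits = 0, minutes = 45.349; 0 + 45.349/60 = 0.755817
  S → negative
  Longitude: degrees = first 3 digits = 89, minutes = 57.9338; 89 + 57.9338/60 = 89.965563
  E → positive
Point 2:
  φ: split at 2 digits → 12° and 56.524′; 12 + 56.524/60 = 12.942067
  hemisphere S, so the sign is −
  λ: degrees = first 3 digits = 110, minutes = 11.304; 110 + 11.304/60 = 110.188400
  W → negative
Point 3:
  Latitude: degrees = first 2 digits = 29, minutes = 35.92852; 29 + 35.92852/60 = 29.598809
  N ⇒ keep positive
  Lon: split at 3 digits → 162° and 22.896′; 162 + 22.896/60 = 162.381600
  W → negative
Point 4:
  φ: split at 2 digits → 69° and 25.6311′; 69 + 25.6311/60 = 69.427185
  S → negative
  Longitude: split at 3 digits → 179° and 31.4891′; 179 + 31.4891/60 = 179.524818
  hemisphere W, so the sign is −
Point 5:
  φ: degrees = first 2 digits = 69, minutes = 21.35591; 69 + 21.35591/60 = 69.355932
  S ⇒ negate
  λ: degrees = first 3 digits = 0, minutes = 29.901; 0 + 29.901/60 = 0.498350
  W → negative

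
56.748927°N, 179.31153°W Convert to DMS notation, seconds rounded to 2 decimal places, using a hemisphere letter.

56°44′56.14″ N, 179°18′41.51″ W

Latitude: whole degrees 56; 44.93562′ → 44′ and 56.1372″
Longitude: 0.311530° → 18.69180′; 0.69180 × 60 = 41.5080″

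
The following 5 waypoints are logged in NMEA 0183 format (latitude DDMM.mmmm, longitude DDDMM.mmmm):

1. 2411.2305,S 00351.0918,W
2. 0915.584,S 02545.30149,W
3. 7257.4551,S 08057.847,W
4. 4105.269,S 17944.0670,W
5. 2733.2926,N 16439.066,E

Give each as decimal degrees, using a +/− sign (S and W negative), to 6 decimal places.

1. -24.187175, -3.851530
2. -9.259733, -25.755025
3. -72.957585, -80.964117
4. -41.087817, -179.734450
5. 27.554877, 164.651100

Point 1:
  Latitude: split at 2 digits → 24° and 11.2305′; 24 + 11.2305/60 = 24.1871750
  hemisphere S, so the sign is −
  Longitude: degrees = first 3 digits = 3, minutes = 51.0918; 3 + 51.0918/60 = 3.8515300
  hemisphere W, so the sign is −
Point 2:
  φ: degrees = first 2 digits = 9, minutes = 15.584; 9 + 15.584/60 = 9.2597333
  S ⇒ negate
  λ: degrees = first 3 digits = 25, minutes = 45.30149; 25 + 45.30149/60 = 25.7550248
  hemisphere W, so the sign is −
Point 3:
  Latitude: split at 2 digits → 72° and 57.4551′; 72 + 57.4551/60 = 72.9575850
  S ⇒ negate
  λ: split at 3 digits → 080° and 57.847′; 80 + 57.847/60 = 80.9641167
  W → negative
Point 4:
  φ: degrees = first 2 digits = 41, minutes = 5.269; 41 + 5.269/60 = 41.0878167
  hemisphere S, so the sign is −
  λ: degrees = first 3 digits = 179, minutes = 44.067; 179 + 44.067/60 = 179.7344500
  W → negative
Point 5:
  Lat: degrees = first 2 digits = 27, minutes = 33.2926; 27 + 33.2926/60 = 27.5548767
  N → positive
  Longitude: split at 3 digits → 164° and 39.066′; 164 + 39.066/60 = 164.6511000
  E → positive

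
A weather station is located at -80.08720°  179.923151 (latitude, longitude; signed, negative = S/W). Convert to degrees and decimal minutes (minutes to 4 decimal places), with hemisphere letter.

Latitude is negative → S; |value| = 80.087200
Lat: fractional part 0.087200 → 5.232000 minutes
Longitude: 179° + 0.923151 × 60 = 179° 55.389060′

80° 5.2320′ S, 179° 55.3891′ E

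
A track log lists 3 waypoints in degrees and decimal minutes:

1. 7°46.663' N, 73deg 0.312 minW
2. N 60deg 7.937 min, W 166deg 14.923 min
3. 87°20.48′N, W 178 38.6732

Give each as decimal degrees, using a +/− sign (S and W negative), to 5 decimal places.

1. 7.77772, -73.00520
2. 60.13228, -166.24872
3. 87.34133, -178.64455

Point 1:
  Lat: 46.663′ = 0.777717°; total 7.777717
  N → positive
  Lon: 0.312′ = 0.005200°; total 73.005200
  W ⇒ negate
Point 2:
  Lat: 7.937′ = 0.132283°; total 60.132283
  N ⇒ keep positive
  Longitude: 166 + 14.923/60 = 166.248717
  W → negative
Point 3:
  Latitude: 87 + 20.48/60 = 87.341333
  N → positive
  Longitude: 178 + 38.6732/60 = 178.644553
  W → negative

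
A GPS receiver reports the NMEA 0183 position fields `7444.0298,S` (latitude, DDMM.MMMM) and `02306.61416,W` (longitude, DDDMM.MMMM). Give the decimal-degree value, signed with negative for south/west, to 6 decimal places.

-74.733830, -23.110236

φ: degrees = first 2 digits = 74, minutes = 44.0298; 74 + 44.0298/60 = 74.7338300
S ⇒ negate
Lon: split at 3 digits → 023° and 6.61416′; 23 + 6.61416/60 = 23.1102360
hemisphere W, so the sign is −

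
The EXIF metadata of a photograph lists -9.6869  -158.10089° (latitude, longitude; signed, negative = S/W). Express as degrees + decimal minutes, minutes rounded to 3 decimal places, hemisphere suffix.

Latitude is negative → S; |value| = 9.686900
Lat: fractional part 0.686900 → 41.21400 minutes
Longitude is negative → W; |value| = 158.100890
Longitude: fractional part 0.100890 → 6.05340 minutes

9° 41.214′ S, 158° 6.053′ W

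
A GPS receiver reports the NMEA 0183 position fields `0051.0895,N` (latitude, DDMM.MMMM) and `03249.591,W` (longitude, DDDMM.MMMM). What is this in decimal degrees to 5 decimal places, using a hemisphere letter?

0.85149° N, 32.82652° W

φ: degrees = first 2 digits = 0, minutes = 51.0895; 0 + 51.0895/60 = 0.851492
Longitude: degrees = first 3 digits = 32, minutes = 49.591; 32 + 49.591/60 = 32.826517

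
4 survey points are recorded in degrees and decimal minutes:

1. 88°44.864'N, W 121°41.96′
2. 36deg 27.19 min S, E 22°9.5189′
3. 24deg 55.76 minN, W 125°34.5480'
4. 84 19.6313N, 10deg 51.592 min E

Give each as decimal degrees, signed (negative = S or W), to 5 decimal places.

Point 1:
  Lat: 44.864′ = 0.747733°; total 88.747733
  N → positive
  Longitude: 121 + 41.96/60 = 121.699333
  hemisphere W, so the sign is −
Point 2:
  Latitude: 36 + 27.19/60 = 36.453167
  S ⇒ negate
  λ: 22 + 9.5189/60 = 22.158648
  E ⇒ keep positive
Point 3:
  Latitude: 24 + 55.76/60 = 24.929333
  N → positive
  λ: 34.548′ = 0.575800°; total 125.575800
  W → negative
Point 4:
  Latitude: 19.6313′ = 0.327188°; total 84.327188
  N ⇒ keep positive
  λ: 10 + 51.592/60 = 10.859867
  E ⇒ keep positive

1. 88.74773, -121.69933
2. -36.45317, 22.15865
3. 24.92933, -125.57580
4. 84.32719, 10.85987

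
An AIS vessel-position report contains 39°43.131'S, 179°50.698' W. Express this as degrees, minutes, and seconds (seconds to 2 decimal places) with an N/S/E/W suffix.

39°43′7.86″ S, 179°50′41.88″ W

Latitude: fractional minutes 0.13100 × 60 = 7.8600″
Longitude: 50.69800′ → 50′ and 0.69800 × 60 = 41.8800″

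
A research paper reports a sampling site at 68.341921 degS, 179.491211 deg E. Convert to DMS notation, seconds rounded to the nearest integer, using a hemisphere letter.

68°20′31″ S, 179°29′28″ E

Latitude: 0.341921 × 60 = 20.51526′ → 20′, remainder × 60 = 30.92″
Lon: 0.491211 × 60 = 29.47266′ → 29′, remainder × 60 = 28.36″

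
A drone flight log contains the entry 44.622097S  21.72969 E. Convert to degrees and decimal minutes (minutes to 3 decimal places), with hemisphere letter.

44° 37.326′ S, 21° 43.781′ E

φ: 44° + 0.622097 × 60 = 44° 37.32582′
Lon: minutes = (21.729690 − 21) × 60 = 43.78140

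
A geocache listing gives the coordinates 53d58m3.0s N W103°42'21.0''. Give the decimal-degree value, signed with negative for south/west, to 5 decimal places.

53.96750, -103.70583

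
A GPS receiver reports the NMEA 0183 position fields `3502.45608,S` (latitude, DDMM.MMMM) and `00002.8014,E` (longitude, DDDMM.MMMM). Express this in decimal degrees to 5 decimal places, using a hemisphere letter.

φ: split at 2 digits → 35° and 2.45608′; 35 + 2.45608/60 = 35.040935
Lon: split at 3 digits → 000° and 2.8014′; 0 + 2.8014/60 = 0.046690

35.04093° S, 0.04669° E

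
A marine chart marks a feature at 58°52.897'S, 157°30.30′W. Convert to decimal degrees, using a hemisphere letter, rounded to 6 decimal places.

58.881617° S, 157.505000° W

φ: 58 + 52.897/60 = 58.8816167
Longitude: 30.3′ = 0.505000°; total 157.5050000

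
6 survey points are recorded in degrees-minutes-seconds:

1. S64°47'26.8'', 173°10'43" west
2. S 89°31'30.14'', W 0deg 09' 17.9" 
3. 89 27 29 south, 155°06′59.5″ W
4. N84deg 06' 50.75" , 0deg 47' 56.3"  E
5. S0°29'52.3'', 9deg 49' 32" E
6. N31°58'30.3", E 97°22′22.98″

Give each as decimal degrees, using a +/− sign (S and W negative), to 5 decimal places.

Point 1:
  Lat: 47′ + 26.8″ = 47.44667′; 64 + 47.44667/60 = 64.790778
  hemisphere S, so the sign is −
  λ: 10′ + 43″ = 10.71667′; 173 + 10.71667/60 = 173.178611
  W ⇒ negate
Point 2:
  φ: 89 + 31/60 + 30.14/3600 = 89.525039
  hemisphere S, so the sign is −
  Longitude: 0° + 9/60 + 17.9/3600 = 0 + 0.150000 + 0.004972 = 0.154972
  W ⇒ negate
Point 3:
  φ: 27′ + 29″ = 27.48333′; 89 + 27.48333/60 = 89.458056
  hemisphere S, so the sign is −
  Lon: 155° + 6/60 + 59.5/3600 = 155 + 0.100000 + 0.016528 = 155.116528
  W → negative
Point 4:
  Lat: 84 + 6/60 + 50.75/3600 = 84.114097
  N ⇒ keep positive
  Longitude: 47′ + 56.3″ = 47.93833′; 0 + 47.93833/60 = 0.798972
  E → positive
Point 5:
  φ: 29′ + 52.3″ = 29.87167′; 0 + 29.87167/60 = 0.497861
  S ⇒ negate
  Longitude: 49′ + 32″ = 49.53333′; 9 + 49.53333/60 = 9.825556
  E → positive
Point 6:
  Lat: 31° + 58/60 + 30.3/3600 = 31 + 0.966667 + 0.008417 = 31.975083
  N → positive
  λ: 97° + 22/60 + 22.98/3600 = 97 + 0.366667 + 0.006383 = 97.373050
  E ⇒ keep positive

1. -64.79078, -173.17861
2. -89.52504, -0.15497
3. -89.45806, -155.11653
4. 84.11410, 0.79897
5. -0.49786, 9.82556
6. 31.97508, 97.37305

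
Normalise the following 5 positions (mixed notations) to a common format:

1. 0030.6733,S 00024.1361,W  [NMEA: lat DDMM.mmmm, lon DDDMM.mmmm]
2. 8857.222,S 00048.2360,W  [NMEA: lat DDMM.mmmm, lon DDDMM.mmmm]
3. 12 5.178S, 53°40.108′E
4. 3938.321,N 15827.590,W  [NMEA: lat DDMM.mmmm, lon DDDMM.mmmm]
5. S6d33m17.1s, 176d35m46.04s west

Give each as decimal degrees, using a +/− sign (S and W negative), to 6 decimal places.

Point 1:
  φ: split at 2 digits → 00° and 30.6733′; 0 + 30.6733/60 = 0.5112217
  hemisphere S, so the sign is −
  λ: degrees = first 3 digits = 0, minutes = 24.1361; 0 + 24.1361/60 = 0.4022683
  hemisphere W, so the sign is −
Point 2:
  Latitude: split at 2 digits → 88° and 57.222′; 88 + 57.222/60 = 88.9537000
  hemisphere S, so the sign is −
  Longitude: split at 3 digits → 000° and 48.236′; 0 + 48.236/60 = 0.8039333
  W → negative
Point 3:
  Lat: 12 + 5.178/60 = 12.0863000
  S → negative
  λ: 53 + 40.108/60 = 53.6684667
  E → positive
Point 4:
  Lat: split at 2 digits → 39° and 38.321′; 39 + 38.321/60 = 39.6386833
  N ⇒ keep positive
  Lon: degrees = first 3 digits = 158, minutes = 27.59; 158 + 27.59/60 = 158.4598333
  W → negative
Point 5:
  Lat: 6° + 33/60 + 17.1/3600 = 6 + 0.550000 + 0.004750 = 6.5547500
  S ⇒ negate
  Lon: 176 + 35/60 + 46.04/3600 = 176.5961222
  hemisphere W, so the sign is −

1. -0.511222, -0.402268
2. -88.953700, -0.803933
3. -12.086300, 53.668467
4. 39.638683, -158.459833
5. -6.554750, -176.596122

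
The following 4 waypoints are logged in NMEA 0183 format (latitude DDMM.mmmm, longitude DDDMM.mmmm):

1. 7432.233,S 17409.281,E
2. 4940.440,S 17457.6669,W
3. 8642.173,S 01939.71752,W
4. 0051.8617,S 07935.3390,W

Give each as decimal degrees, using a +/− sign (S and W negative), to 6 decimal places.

1. -74.537217, 174.154683
2. -49.674000, -174.961115
3. -86.702883, -19.661959
4. -0.864362, -79.588983

Point 1:
  Lat: split at 2 digits → 74° and 32.233′; 74 + 32.233/60 = 74.5372167
  hemisphere S, so the sign is −
  λ: split at 3 digits → 174° and 9.281′; 174 + 9.281/60 = 174.1546833
  E ⇒ keep positive
Point 2:
  Latitude: split at 2 digits → 49° and 40.44′; 49 + 40.44/60 = 49.6740000
  S ⇒ negate
  λ: split at 3 digits → 174° and 57.6669′; 174 + 57.6669/60 = 174.9611150
  W ⇒ negate
Point 3:
  Latitude: degrees = first 2 digits = 86, minutes = 42.173; 86 + 42.173/60 = 86.7028833
  S ⇒ negate
  Longitude: split at 3 digits → 019° and 39.71752′; 19 + 39.71752/60 = 19.6619587
  W ⇒ negate
Point 4:
  Lat: split at 2 digits → 00° and 51.8617′; 0 + 51.8617/60 = 0.8643617
  S ⇒ negate
  λ: degrees = first 3 digits = 79, minutes = 35.339; 79 + 35.339/60 = 79.5889833
  hemisphere W, so the sign is −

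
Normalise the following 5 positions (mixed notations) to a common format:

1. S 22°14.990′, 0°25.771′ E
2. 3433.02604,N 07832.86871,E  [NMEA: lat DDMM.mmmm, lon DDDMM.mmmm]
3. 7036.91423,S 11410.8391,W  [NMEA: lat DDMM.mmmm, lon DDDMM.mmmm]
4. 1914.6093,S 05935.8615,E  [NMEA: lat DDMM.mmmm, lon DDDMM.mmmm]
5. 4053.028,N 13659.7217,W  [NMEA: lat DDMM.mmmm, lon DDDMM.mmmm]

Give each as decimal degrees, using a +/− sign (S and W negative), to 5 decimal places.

1. -22.24983, 0.42952
2. 34.55043, 78.54781
3. -70.61524, -114.18065
4. -19.24349, 59.59769
5. 40.88380, -136.99536

Point 1:
  Latitude: 22 + 14.99/60 = 22.249833
  S ⇒ negate
  Lon: 0 + 25.771/60 = 0.429517
  E ⇒ keep positive
Point 2:
  Latitude: degrees = first 2 digits = 34, minutes = 33.02604; 34 + 33.02604/60 = 34.550434
  N ⇒ keep positive
  λ: split at 3 digits → 078° and 32.86871′; 78 + 32.86871/60 = 78.547812
  E ⇒ keep positive
Point 3:
  Latitude: degrees = first 2 digits = 70, minutes = 36.91423; 70 + 36.91423/60 = 70.615237
  S ⇒ negate
  Lon: split at 3 digits → 114° and 10.8391′; 114 + 10.8391/60 = 114.180652
  W ⇒ negate
Point 4:
  Lat: split at 2 digits → 19° and 14.6093′; 19 + 14.6093/60 = 19.243488
  S → negative
  Longitude: degrees = first 3 digits = 59, minutes = 35.8615; 59 + 35.8615/60 = 59.597692
  E ⇒ keep positive
Point 5:
  Lat: split at 2 digits → 40° and 53.028′; 40 + 53.028/60 = 40.883800
  N → positive
  Lon: degrees = first 3 digits = 136, minutes = 59.7217; 136 + 59.7217/60 = 136.995362
  W → negative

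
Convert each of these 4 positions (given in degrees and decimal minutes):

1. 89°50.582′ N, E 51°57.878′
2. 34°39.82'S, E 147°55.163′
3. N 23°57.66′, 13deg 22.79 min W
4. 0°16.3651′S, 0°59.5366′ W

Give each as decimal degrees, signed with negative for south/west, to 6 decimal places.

1. 89.843033, 51.964633
2. -34.663667, 147.919383
3. 23.961000, -13.379833
4. -0.272752, -0.992277

Point 1:
  φ: 50.582′ = 0.843033°; total 89.8430333
  N → positive
  Lon: 51 + 57.878/60 = 51.9646333
  E ⇒ keep positive
Point 2:
  Latitude: 39.82′ = 0.663667°; total 34.6636667
  S ⇒ negate
  λ: 147 + 55.163/60 = 147.9193833
  E ⇒ keep positive
Point 3:
  Lat: 57.66′ = 0.961000°; total 23.9610000
  N ⇒ keep positive
  Lon: 22.79′ = 0.379833°; total 13.3798333
  hemisphere W, so the sign is −
Point 4:
  Latitude: 16.3651′ = 0.272752°; total 0.2727517
  hemisphere S, so the sign is −
  λ: 59.5366′ = 0.992277°; total 0.9922767
  W ⇒ negate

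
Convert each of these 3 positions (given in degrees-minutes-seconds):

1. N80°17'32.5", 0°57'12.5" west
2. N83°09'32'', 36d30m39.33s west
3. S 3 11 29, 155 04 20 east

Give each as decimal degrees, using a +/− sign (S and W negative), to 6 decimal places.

1. 80.292361, -0.953472
2. 83.158889, -36.510925
3. -3.191389, 155.072222

Point 1:
  Latitude: 80 + 17/60 + 32.5/3600 = 80.2923611
  N ⇒ keep positive
  Lon: 0° + 57/60 + 12.5/3600 = 0 + 0.950000 + 0.003472 = 0.9534722
  W ⇒ negate
Point 2:
  Lat: 9′ + 32″ = 9.53333′; 83 + 9.53333/60 = 83.1588889
  N ⇒ keep positive
  Longitude: 36 + 30/60 + 39.33/3600 = 36.5109250
  hemisphere W, so the sign is −
Point 3:
  φ: 3° + 11/60 + 29/3600 = 3 + 0.183333 + 0.008056 = 3.1913889
  hemisphere S, so the sign is −
  λ: 155° + 4/60 + 20/3600 = 155 + 0.066667 + 0.005556 = 155.0722222
  E → positive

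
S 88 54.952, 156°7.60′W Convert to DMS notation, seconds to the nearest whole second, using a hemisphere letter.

88°54′57″ S, 156°07′36″ W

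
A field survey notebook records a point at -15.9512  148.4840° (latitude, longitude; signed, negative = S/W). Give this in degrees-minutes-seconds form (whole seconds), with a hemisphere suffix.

15°57′4″ S, 148°29′2″ E

Latitude is negative → S; |value| = 15.951200
Latitude: 0.951200° → 57.07200′; 0.07200 × 60 = 4.32″
Longitude: 0.484000° → 29.04000′; 0.04000 × 60 = 2.40″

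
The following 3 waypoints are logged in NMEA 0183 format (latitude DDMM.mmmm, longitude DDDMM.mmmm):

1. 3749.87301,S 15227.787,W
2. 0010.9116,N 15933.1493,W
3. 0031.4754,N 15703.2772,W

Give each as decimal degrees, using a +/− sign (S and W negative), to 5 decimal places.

Point 1:
  Latitude: degrees = first 2 digits = 37, minutes = 49.87301; 37 + 49.87301/60 = 37.831217
  S → negative
  λ: split at 3 digits → 152° and 27.787′; 152 + 27.787/60 = 152.463117
  hemisphere W, so the sign is −
Point 2:
  φ: split at 2 digits → 00° and 10.9116′; 0 + 10.9116/60 = 0.181860
  N ⇒ keep positive
  λ: degrees = first 3 digits = 159, minutes = 33.1493; 159 + 33.1493/60 = 159.552488
  hemisphere W, so the sign is −
Point 3:
  φ: degrees = first 2 digits = 0, minutes = 31.4754; 0 + 31.4754/60 = 0.524590
  N → positive
  λ: degrees = first 3 digits = 157, minutes = 3.2772; 157 + 3.2772/60 = 157.054620
  W → negative

1. -37.83122, -152.46312
2. 0.18186, -159.55249
3. 0.52459, -157.05462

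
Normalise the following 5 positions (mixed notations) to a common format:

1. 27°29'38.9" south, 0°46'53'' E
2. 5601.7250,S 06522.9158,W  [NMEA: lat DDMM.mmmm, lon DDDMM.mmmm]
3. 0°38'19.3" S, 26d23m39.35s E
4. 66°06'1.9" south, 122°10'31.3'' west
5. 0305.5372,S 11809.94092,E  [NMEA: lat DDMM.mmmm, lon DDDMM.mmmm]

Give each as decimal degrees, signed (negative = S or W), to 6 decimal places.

1. -27.494139, 0.781389
2. -56.028750, -65.381930
3. -0.638694, 26.394264
4. -66.100528, -122.175361
5. -3.092287, 118.165682

Point 1:
  Latitude: 29′ + 38.9″ = 29.64833′; 27 + 29.64833/60 = 27.4941389
  S ⇒ negate
  Lon: 46′ + 53″ = 46.88333′; 0 + 46.88333/60 = 0.7813889
  E ⇒ keep positive
Point 2:
  Latitude: degrees = first 2 digits = 56, minutes = 1.725; 56 + 1.725/60 = 56.0287500
  S ⇒ negate
  λ: split at 3 digits → 065° and 22.9158′; 65 + 22.9158/60 = 65.3819300
  W → negative
Point 3:
  Latitude: 0° + 38/60 + 19.3/3600 = 0 + 0.633333 + 0.005361 = 0.6386944
  S → negative
  λ: 26 + 23/60 + 39.35/3600 = 26.3942639
  E ⇒ keep positive
Point 4:
  Lat: 6′ + 1.9″ = 6.03167′; 66 + 6.03167/60 = 66.1005278
  S → negative
  Lon: 122° + 10/60 + 31.3/3600 = 122 + 0.166667 + 0.008694 = 122.1753611
  W ⇒ negate
Point 5:
  φ: degrees = first 2 digits = 3, minutes = 5.5372; 3 + 5.5372/60 = 3.0922867
  S ⇒ negate
  Lon: degrees = first 3 digits = 118, minutes = 9.94092; 118 + 9.94092/60 = 118.1656820
  E → positive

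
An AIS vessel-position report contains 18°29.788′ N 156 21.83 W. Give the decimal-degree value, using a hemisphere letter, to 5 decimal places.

18.49647° N, 156.36383° W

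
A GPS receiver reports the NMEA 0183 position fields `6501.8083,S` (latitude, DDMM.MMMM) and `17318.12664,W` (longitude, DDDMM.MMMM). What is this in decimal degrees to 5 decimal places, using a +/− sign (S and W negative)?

Latitude: degrees = first 2 digits = 65, minutes = 1.8083; 65 + 1.8083/60 = 65.030138
hemisphere S, so the sign is −
λ: split at 3 digits → 173° and 18.12664′; 173 + 18.12664/60 = 173.302111
hemisphere W, so the sign is −

-65.03014, -173.30211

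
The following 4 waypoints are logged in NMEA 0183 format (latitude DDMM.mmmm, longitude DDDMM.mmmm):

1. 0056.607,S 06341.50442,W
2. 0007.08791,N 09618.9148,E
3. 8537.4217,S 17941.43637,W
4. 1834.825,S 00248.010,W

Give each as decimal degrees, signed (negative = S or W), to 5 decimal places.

1. -0.94345, -63.69174
2. 0.11813, 96.31525
3. -85.62370, -179.69061
4. -18.58042, -2.80017

Point 1:
  φ: degrees = first 2 digits = 0, minutes = 56.607; 0 + 56.607/60 = 0.943450
  S → negative
  λ: split at 3 digits → 063° and 41.50442′; 63 + 41.50442/60 = 63.691740
  hemisphere W, so the sign is −
Point 2:
  φ: degrees = first 2 digits = 0, minutes = 7.08791; 0 + 7.08791/60 = 0.118132
  N → positive
  Lon: split at 3 digits → 096° and 18.9148′; 96 + 18.9148/60 = 96.315247
  E → positive
Point 3:
  φ: degrees = first 2 digits = 85, minutes = 37.4217; 85 + 37.4217/60 = 85.623695
  S ⇒ negate
  λ: degrees = first 3 digits = 179, minutes = 41.43637; 179 + 41.43637/60 = 179.690606
  hemisphere W, so the sign is −
Point 4:
  Lat: split at 2 digits → 18° and 34.825′; 18 + 34.825/60 = 18.580417
  S ⇒ negate
  Lon: degrees = first 3 digits = 2, minutes = 48.01; 2 + 48.01/60 = 2.800167
  W → negative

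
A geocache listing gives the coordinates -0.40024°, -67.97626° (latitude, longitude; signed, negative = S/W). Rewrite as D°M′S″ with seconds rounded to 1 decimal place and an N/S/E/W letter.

0°24′0.9″ S, 67°58′34.5″ W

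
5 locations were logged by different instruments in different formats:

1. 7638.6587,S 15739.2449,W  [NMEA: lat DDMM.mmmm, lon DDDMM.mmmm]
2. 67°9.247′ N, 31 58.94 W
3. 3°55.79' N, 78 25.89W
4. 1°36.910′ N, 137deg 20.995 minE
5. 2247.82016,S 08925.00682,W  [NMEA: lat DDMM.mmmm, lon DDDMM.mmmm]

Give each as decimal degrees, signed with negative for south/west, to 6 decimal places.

Point 1:
  Latitude: degrees = first 2 digits = 76, minutes = 38.6587; 76 + 38.6587/60 = 76.6443117
  S ⇒ negate
  Lon: degrees = first 3 digits = 157, minutes = 39.2449; 157 + 39.2449/60 = 157.6540817
  W ⇒ negate
Point 2:
  Lat: 9.247′ = 0.154117°; total 67.1541167
  N → positive
  Longitude: 58.94′ = 0.982333°; total 31.9823333
  hemisphere W, so the sign is −
Point 3:
  Lat: 55.79′ = 0.929833°; total 3.9298333
  N → positive
  λ: 78 + 25.89/60 = 78.4315000
  W ⇒ negate
Point 4:
  Latitude: 1 + 36.91/60 = 1.6151667
  N → positive
  λ: 20.995′ = 0.349917°; total 137.3499167
  E ⇒ keep positive
Point 5:
  Lat: degrees = first 2 digits = 22, minutes = 47.82016; 22 + 47.82016/60 = 22.7970027
  hemisphere S, so the sign is −
  Lon: split at 3 digits → 089° and 25.00682′; 89 + 25.00682/60 = 89.4167803
  W ⇒ negate

1. -76.644312, -157.654082
2. 67.154117, -31.982333
3. 3.929833, -78.431500
4. 1.615167, 137.349917
5. -22.797003, -89.416780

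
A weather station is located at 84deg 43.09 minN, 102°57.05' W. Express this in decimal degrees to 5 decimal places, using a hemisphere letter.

Lat: 43.09′ = 0.718167°; total 84.718167
λ: 57.05′ = 0.950833°; total 102.950833

84.71817° N, 102.95083° W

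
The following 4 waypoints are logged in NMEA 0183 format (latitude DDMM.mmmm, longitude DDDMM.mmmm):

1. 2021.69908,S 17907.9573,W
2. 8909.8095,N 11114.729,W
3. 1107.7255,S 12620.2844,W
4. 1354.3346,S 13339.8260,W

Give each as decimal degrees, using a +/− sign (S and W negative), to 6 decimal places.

1. -20.361651, -179.132622
2. 89.163492, -111.245483
3. -11.128758, -126.338073
4. -13.905577, -133.663767

Point 1:
  Lat: split at 2 digits → 20° and 21.69908′; 20 + 21.69908/60 = 20.3616513
  S → negative
  λ: degrees = first 3 digits = 179, minutes = 7.9573; 179 + 7.9573/60 = 179.1326217
  W ⇒ negate
Point 2:
  Latitude: split at 2 digits → 89° and 9.8095′; 89 + 9.8095/60 = 89.1634917
  N ⇒ keep positive
  λ: split at 3 digits → 111° and 14.729′; 111 + 14.729/60 = 111.2454833
  W ⇒ negate
Point 3:
  Lat: split at 2 digits → 11° and 7.7255′; 11 + 7.7255/60 = 11.1287583
  hemisphere S, so the sign is −
  Longitude: split at 3 digits → 126° and 20.2844′; 126 + 20.2844/60 = 126.3380733
  hemisphere W, so the sign is −
Point 4:
  Latitude: degrees = first 2 digits = 13, minutes = 54.3346; 13 + 54.3346/60 = 13.9055767
  S → negative
  Lon: degrees = first 3 digits = 133, minutes = 39.826; 133 + 39.826/60 = 133.6637667
  hemisphere W, so the sign is −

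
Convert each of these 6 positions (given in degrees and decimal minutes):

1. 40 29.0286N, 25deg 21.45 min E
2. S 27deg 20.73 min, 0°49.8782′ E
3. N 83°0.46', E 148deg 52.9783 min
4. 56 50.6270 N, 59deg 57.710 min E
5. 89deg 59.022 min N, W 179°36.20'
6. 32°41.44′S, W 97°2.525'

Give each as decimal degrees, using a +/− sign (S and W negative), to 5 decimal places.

1. 40.48381, 25.35750
2. -27.34550, 0.83130
3. 83.00767, 148.88297
4. 56.84378, 59.96183
5. 89.98370, -179.60333
6. -32.69067, -97.04208

Point 1:
  Latitude: 29.0286′ = 0.483810°; total 40.483810
  N ⇒ keep positive
  λ: 25 + 21.45/60 = 25.357500
  E → positive
Point 2:
  φ: 27 + 20.73/60 = 27.345500
  S → negative
  Longitude: 49.8782′ = 0.831303°; total 0.831303
  E ⇒ keep positive
Point 3:
  Latitude: 83 + 0.46/60 = 83.007667
  N → positive
  Lon: 52.9783′ = 0.882972°; total 148.882972
  E → positive
Point 4:
  Latitude: 50.627′ = 0.843783°; total 56.843783
  N ⇒ keep positive
  Lon: 57.71′ = 0.961833°; total 59.961833
  E ⇒ keep positive
Point 5:
  Lat: 89 + 59.022/60 = 89.983700
  N ⇒ keep positive
  Lon: 179 + 36.2/60 = 179.603333
  W ⇒ negate
Point 6:
  φ: 32 + 41.44/60 = 32.690667
  S → negative
  Longitude: 97 + 2.525/60 = 97.042083
  W ⇒ negate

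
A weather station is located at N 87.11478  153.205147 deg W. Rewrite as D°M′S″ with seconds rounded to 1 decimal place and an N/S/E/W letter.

87°06′53.2″ N, 153°12′18.5″ W

Lat: whole degrees 87; 6.88680′ → 6′ and 53.208″
Lon: 0.205147 × 60 = 12.30882′ → 12′, remainder × 60 = 18.529″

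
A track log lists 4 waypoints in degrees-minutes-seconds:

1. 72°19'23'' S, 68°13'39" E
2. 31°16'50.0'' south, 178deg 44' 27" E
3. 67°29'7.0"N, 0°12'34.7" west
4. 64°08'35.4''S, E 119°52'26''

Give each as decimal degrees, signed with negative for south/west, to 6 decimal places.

1. -72.323056, 68.227500
2. -31.280556, 178.740833
3. 67.485278, -0.209639
4. -64.143167, 119.873889

Point 1:
  φ: 72° + 19/60 + 23/3600 = 72 + 0.316667 + 0.006389 = 72.3230556
  S → negative
  Lon: 68 + 13/60 + 39/3600 = 68.2275000
  E ⇒ keep positive
Point 2:
  φ: 31 + 16/60 + 50/3600 = 31.2805556
  hemisphere S, so the sign is −
  λ: 44′ + 27″ = 44.45000′; 178 + 44.45000/60 = 178.7408333
  E → positive
Point 3:
  φ: 29′ + 7″ = 29.11667′; 67 + 29.11667/60 = 67.4852778
  N ⇒ keep positive
  Longitude: 0° + 12/60 + 34.7/3600 = 0 + 0.200000 + 0.009639 = 0.2096389
  W ⇒ negate
Point 4:
  Latitude: 64 + 8/60 + 35.4/3600 = 64.1431667
  S ⇒ negate
  Longitude: 119° + 52/60 + 26/3600 = 119 + 0.866667 + 0.007222 = 119.8738889
  E → positive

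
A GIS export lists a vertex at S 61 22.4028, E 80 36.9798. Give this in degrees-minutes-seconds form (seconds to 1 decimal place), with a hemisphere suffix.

φ: fractional minutes 0.40280 × 60 = 24.168″
Lon: 36.97980′ → 36′ and 0.97980 × 60 = 58.788″

61°22′24.2″ S, 80°36′58.8″ E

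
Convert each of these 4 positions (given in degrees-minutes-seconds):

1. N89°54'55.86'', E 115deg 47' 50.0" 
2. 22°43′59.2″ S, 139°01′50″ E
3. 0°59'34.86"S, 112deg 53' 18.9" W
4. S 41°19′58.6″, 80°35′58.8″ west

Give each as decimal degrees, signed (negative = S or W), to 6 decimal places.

1. 89.915517, 115.797222
2. -22.733111, 139.030556
3. -0.993017, -112.888583
4. -41.332944, -80.599667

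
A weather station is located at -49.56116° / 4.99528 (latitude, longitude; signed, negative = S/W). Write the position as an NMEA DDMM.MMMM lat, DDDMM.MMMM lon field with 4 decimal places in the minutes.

4933.6696,S / 00459.7168,E

Latitude is negative → S; |value| = 49.561160
φ: minutes = (49.561160 − 49) × 60 = 33.669600
Lon: 4° + 0.995280 × 60 = 4° 59.716800′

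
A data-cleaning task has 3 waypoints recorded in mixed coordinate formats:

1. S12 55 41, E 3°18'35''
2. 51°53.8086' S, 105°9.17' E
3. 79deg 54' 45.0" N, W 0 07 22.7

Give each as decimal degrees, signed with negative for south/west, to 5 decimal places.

Point 1:
  φ: 55′ + 41″ = 55.68333′; 12 + 55.68333/60 = 12.928056
  S ⇒ negate
  Lon: 3 + 18/60 + 35/3600 = 3.309722
  E → positive
Point 2:
  φ: 53.8086′ = 0.896810°; total 51.896810
  S ⇒ negate
  Longitude: 9.17′ = 0.152833°; total 105.152833
  E → positive
Point 3:
  φ: 54′ + 45″ = 54.75000′; 79 + 54.75000/60 = 79.912500
  N ⇒ keep positive
  λ: 7′ + 22.7″ = 7.37833′; 0 + 7.37833/60 = 0.122972
  W ⇒ negate

1. -12.92806, 3.30972
2. -51.89681, 105.15283
3. 79.91250, -0.12297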